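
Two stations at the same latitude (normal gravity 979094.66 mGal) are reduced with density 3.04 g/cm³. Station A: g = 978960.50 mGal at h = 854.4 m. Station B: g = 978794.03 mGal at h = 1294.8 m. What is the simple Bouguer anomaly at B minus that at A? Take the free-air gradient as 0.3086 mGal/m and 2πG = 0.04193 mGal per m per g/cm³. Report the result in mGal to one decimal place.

-86.7

Δg_SB(A) = 978960.50 − 979094.66 + 0.3086×854.4 − 0.04193×3.04×854.4 = 20.60 mGal
Δg_SB(B) = 978794.03 − 979094.66 + 0.3086×1294.8 − 0.04193×3.04×1294.8 = -66.10 mGal
Difference = -66.10 − (20.60) = -86.70 mGal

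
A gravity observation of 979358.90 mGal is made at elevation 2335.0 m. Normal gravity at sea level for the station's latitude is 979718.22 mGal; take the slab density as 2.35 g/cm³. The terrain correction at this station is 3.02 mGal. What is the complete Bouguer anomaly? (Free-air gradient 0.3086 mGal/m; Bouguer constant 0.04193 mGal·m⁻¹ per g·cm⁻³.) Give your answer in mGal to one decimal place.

Free-air correction = 0.3086 × 2335.0 = 720.58 mGal
Free-air anomaly = 979358.90 − 979718.22 + (720.58) = 361.26 mGal
Bouguer slab correction = 0.04193 × 2.35 × 2335.0 = 230.08 mGal
Simple Bouguer anomaly = 361.26 − (230.08) = 131.18 mGal
Complete Bouguer anomaly = 131.18 + 3.02 = 134.20 mGal

134.2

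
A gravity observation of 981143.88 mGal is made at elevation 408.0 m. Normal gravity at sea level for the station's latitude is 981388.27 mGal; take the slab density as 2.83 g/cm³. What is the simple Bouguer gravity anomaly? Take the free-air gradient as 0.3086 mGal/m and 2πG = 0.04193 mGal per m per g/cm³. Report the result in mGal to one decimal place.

-166.9

Free-air correction = 0.3086 × 408.0 = 125.91 mGal
Free-air anomaly = 981143.88 − 981388.27 + (125.91) = -118.48 mGal
Bouguer slab correction = 0.04193 × 2.83 × 408.0 = 48.41 mGal
Simple Bouguer anomaly = -118.48 − (48.41) = -166.89 mGal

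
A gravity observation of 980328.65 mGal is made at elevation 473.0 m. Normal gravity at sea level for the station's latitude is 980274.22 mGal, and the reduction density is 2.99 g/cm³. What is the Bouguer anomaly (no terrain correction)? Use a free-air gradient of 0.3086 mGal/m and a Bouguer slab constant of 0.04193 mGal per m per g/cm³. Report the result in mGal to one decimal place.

141.1

Free-air correction = 0.3086 × 473.0 = 145.97 mGal
Free-air anomaly = 980328.65 − 980274.22 + (145.97) = 200.40 mGal
Bouguer slab correction = 0.04193 × 2.99 × 473.0 = 59.30 mGal
Simple Bouguer anomaly = 200.40 − (59.30) = 141.10 mGal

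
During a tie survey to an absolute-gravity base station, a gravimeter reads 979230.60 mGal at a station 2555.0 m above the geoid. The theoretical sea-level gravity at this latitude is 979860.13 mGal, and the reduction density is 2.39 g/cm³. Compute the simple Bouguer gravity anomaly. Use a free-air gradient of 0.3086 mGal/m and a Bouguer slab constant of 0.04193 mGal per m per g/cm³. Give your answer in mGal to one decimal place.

-97.1

Free-air correction = 0.3086 × 2555.0 = 788.47 mGal
Free-air anomaly = 979230.60 − 979860.13 + (788.47) = 158.94 mGal
Bouguer slab correction = 0.04193 × 2.39 × 2555.0 = 256.04 mGal
Simple Bouguer anomaly = 158.94 − (256.04) = -97.10 mGal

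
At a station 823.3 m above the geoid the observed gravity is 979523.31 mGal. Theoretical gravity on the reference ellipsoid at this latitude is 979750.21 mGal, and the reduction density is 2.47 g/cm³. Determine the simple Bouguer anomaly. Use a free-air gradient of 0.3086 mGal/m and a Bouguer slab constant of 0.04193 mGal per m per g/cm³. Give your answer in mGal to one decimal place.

-58.1

Free-air correction = 0.3086 × 823.3 = 254.07 mGal
Free-air anomaly = 979523.31 − 979750.21 + (254.07) = 27.17 mGal
Bouguer slab correction = 0.04193 × 2.47 × 823.3 = 85.27 mGal
Simple Bouguer anomaly = 27.17 − (85.27) = -58.10 mGal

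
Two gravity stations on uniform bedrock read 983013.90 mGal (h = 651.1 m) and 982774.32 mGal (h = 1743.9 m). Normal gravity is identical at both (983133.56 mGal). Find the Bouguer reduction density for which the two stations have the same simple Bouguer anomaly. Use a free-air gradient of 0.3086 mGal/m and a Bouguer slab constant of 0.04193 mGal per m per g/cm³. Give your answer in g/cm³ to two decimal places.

2.13

Δg_obs = 982774.32 − 983013.90 = -239.58 mGal over Δh = 1743.9 − 651.1 = 1092.8 m
Equal Bouguer anomalies ⇒ Δg_obs + (0.3086 − 0.04193ρ)·Δh = 0
0.3086 − 0.04193ρ = −Δg_obs/Δh = 0.21923
ρ = (0.3086 − 0.21923) / 0.04193 = 2.13 g/cm³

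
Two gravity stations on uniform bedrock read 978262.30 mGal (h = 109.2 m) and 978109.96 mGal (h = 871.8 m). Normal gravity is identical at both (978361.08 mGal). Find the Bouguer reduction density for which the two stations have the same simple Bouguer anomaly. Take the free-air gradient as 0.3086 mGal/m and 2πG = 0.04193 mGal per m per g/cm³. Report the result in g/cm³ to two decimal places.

Δg_obs = 978109.96 − 978262.30 = -152.34 mGal over Δh = 871.8 − 109.2 = 762.6 m
Equal Bouguer anomalies ⇒ Δg_obs + (0.3086 − 0.04193ρ)·Δh = 0
0.3086 − 0.04193ρ = −Δg_obs/Δh = 0.19976
ρ = (0.3086 − 0.19976) / 0.04193 = 2.60 g/cm³

2.60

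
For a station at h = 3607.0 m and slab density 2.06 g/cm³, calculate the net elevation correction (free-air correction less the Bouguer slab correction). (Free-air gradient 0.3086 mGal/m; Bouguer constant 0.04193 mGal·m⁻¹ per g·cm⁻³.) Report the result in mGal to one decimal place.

Combined gradient = 0.3086 − 0.04193 × 2.06 = 0.2222242 mGal/m
Combined elevation correction = 0.2222242 × 3607.0 = 801.6 mGal

801.6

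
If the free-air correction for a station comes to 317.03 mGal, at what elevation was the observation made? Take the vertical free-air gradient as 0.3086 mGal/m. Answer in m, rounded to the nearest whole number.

1027

h = 317.03 / 0.3086 = 1027.32 m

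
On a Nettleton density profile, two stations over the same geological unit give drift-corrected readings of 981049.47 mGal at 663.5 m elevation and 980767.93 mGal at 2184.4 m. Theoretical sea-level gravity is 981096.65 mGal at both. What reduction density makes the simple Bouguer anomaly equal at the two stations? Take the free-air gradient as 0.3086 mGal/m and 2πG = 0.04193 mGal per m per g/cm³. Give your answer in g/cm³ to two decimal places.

2.95

Δg_obs = 980767.93 − 981049.47 = -281.54 mGal over Δh = 2184.4 − 663.5 = 1520.9 m
Equal Bouguer anomalies ⇒ Δg_obs + (0.3086 − 0.04193ρ)·Δh = 0
0.3086 − 0.04193ρ = −Δg_obs/Δh = 0.18511
ρ = (0.3086 − 0.18511) / 0.04193 = 2.95 g/cm³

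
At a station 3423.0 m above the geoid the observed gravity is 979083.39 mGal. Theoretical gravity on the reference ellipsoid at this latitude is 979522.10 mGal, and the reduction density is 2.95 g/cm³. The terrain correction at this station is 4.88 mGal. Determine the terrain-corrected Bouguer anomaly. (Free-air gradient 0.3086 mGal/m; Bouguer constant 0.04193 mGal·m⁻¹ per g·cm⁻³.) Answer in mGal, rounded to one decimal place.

199.1

Free-air correction = 0.3086 × 3423.0 = 1056.34 mGal
Free-air anomaly = 979083.39 − 979522.10 + (1056.34) = 617.63 mGal
Bouguer slab correction = 0.04193 × 2.95 × 3423.0 = 423.40 mGal
Simple Bouguer anomaly = 617.63 − (423.40) = 194.23 mGal
Complete Bouguer anomaly = 194.23 + 4.88 = 199.11 mGal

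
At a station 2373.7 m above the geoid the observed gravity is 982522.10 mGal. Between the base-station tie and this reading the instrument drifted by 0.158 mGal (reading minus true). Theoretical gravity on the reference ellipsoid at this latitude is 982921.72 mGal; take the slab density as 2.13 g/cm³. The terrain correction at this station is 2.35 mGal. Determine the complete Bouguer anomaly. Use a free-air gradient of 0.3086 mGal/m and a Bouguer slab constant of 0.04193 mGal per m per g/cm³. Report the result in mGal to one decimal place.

Drift-corrected reading = 982522.10 − (0.158) = 982521.942 mGal
Free-air correction = 0.3086 × 2373.7 = 732.52 mGal
Free-air anomaly = 982521.942 − 982921.72 + (732.52) = 332.742 mGal
Bouguer slab correction = 0.04193 × 2.13 × 2373.7 = 212.00 mGal
Simple Bouguer anomaly = 332.742 − (212.00) = 120.742 mGal
Complete Bouguer anomaly = 120.742 + 2.35 = 123.092 mGal

123.1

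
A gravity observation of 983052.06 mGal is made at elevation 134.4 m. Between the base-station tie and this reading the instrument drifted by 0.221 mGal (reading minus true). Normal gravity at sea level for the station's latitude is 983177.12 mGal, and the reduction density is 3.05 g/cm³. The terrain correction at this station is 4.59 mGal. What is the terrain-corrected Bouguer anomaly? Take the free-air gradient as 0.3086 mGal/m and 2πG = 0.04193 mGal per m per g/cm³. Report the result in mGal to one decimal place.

-96.4

Drift-corrected reading = 983052.06 − (0.221) = 983051.839 mGal
Free-air correction = 0.3086 × 134.4 = 41.48 mGal
Free-air anomaly = 983051.839 − 983177.12 + (41.48) = -83.801 mGal
Bouguer slab correction = 0.04193 × 3.05 × 134.4 = 17.19 mGal
Simple Bouguer anomaly = -83.801 − (17.19) = -100.991 mGal
Complete Bouguer anomaly = -100.991 + 4.59 = -96.401 mGal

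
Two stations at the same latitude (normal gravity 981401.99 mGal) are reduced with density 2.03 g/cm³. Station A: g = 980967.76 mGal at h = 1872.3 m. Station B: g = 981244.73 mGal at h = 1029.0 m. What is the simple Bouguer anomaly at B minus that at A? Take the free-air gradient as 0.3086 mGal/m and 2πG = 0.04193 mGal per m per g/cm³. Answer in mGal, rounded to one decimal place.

Δg_SB(A) = 980967.76 − 981401.99 + 0.3086×1872.3 − 0.04193×2.03×1872.3 = -15.80 mGal
Δg_SB(B) = 981244.73 − 981401.99 + 0.3086×1029.0 − 0.04193×2.03×1029.0 = 72.70 mGal
Difference = 72.70 − (-15.80) = 88.50 mGal

88.5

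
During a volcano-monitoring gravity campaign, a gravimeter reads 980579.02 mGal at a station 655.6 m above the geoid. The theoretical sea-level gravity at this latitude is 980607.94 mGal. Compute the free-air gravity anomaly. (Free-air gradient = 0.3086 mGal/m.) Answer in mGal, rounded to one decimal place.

173.4

Free-air correction = 0.3086 × 655.6 = 202.32 mGal
Free-air anomaly = 980579.02 − 980607.94 + (202.32) = 173.40 mGal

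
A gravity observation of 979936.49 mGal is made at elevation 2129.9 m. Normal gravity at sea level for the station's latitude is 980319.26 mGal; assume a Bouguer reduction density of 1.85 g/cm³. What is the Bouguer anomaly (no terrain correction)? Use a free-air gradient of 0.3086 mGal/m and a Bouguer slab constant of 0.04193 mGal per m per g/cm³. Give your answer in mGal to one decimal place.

109.3

Free-air correction = 0.3086 × 2129.9 = 657.29 mGal
Free-air anomaly = 979936.49 − 980319.26 + (657.29) = 274.52 mGal
Bouguer slab correction = 0.04193 × 1.85 × 2129.9 = 165.22 mGal
Simple Bouguer anomaly = 274.52 − (165.22) = 109.30 mGal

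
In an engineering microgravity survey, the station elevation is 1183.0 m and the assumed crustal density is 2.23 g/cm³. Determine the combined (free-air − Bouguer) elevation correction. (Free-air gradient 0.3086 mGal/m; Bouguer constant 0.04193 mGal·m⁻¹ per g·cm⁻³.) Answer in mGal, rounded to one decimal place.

254.5

Combined gradient = 0.3086 − 0.04193 × 2.23 = 0.2150961 mGal/m
Combined elevation correction = 0.2150961 × 1183.0 = 254.5 mGal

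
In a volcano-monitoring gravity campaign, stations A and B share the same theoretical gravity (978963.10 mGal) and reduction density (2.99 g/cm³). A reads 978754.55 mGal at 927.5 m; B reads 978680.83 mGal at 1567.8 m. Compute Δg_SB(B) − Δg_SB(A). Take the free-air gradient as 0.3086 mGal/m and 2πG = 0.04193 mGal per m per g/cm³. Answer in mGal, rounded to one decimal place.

43.6

Δg_SB(A) = 978754.55 − 978963.10 + 0.3086×927.5 − 0.04193×2.99×927.5 = -38.60 mGal
Δg_SB(B) = 978680.83 − 978963.10 + 0.3086×1567.8 − 0.04193×2.99×1567.8 = 5.00 mGal
Difference = 5.00 − (-38.60) = 43.60 mGal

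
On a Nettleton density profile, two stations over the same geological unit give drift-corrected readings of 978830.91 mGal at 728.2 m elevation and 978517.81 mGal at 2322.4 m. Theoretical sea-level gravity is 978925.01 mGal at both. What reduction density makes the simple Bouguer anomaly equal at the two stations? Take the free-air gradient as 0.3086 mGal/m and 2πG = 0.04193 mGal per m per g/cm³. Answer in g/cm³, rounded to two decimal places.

Δg_obs = 978517.81 − 978830.91 = -313.10 mGal over Δh = 2322.4 − 728.2 = 1594.2 m
Equal Bouguer anomalies ⇒ Δg_obs + (0.3086 − 0.04193ρ)·Δh = 0
0.3086 − 0.04193ρ = −Δg_obs/Δh = 0.19640
ρ = (0.3086 − 0.19640) / 0.04193 = 2.68 g/cm³

2.68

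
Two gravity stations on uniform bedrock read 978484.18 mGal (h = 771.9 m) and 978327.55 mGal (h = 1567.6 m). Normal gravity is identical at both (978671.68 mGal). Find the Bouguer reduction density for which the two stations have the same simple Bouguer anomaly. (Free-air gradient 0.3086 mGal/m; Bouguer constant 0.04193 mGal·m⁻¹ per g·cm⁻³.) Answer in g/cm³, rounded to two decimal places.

2.67

Δg_obs = 978327.55 − 978484.18 = -156.63 mGal over Δh = 1567.6 − 771.9 = 795.7 m
Equal Bouguer anomalies ⇒ Δg_obs + (0.3086 − 0.04193ρ)·Δh = 0
0.3086 − 0.04193ρ = −Δg_obs/Δh = 0.19685
ρ = (0.3086 − 0.19685) / 0.04193 = 2.67 g/cm³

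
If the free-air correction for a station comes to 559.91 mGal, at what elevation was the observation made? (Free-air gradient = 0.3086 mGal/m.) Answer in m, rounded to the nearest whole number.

1814

h = 559.91 / 0.3086 = 1814.36 m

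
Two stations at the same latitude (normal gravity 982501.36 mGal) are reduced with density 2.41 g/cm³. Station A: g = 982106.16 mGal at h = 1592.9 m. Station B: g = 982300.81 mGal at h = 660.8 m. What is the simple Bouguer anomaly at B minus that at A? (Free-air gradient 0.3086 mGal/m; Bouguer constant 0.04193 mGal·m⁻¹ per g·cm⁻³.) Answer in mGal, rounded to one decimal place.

Δg_SB(A) = 982106.16 − 982501.36 + 0.3086×1592.9 − 0.04193×2.41×1592.9 = -64.60 mGal
Δg_SB(B) = 982300.81 − 982501.36 + 0.3086×660.8 − 0.04193×2.41×660.8 = -63.40 mGal
Difference = -63.40 − (-64.60) = 1.20 mGal

1.2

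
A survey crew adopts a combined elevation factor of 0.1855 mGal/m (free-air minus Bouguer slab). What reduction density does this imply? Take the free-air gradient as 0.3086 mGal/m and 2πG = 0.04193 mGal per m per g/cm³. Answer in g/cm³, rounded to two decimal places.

0.1855 = 0.3086 − 0.04193 × ρ
ρ = (0.3086 − 0.1855) / 0.04193 = 2.94 g/cm³

2.94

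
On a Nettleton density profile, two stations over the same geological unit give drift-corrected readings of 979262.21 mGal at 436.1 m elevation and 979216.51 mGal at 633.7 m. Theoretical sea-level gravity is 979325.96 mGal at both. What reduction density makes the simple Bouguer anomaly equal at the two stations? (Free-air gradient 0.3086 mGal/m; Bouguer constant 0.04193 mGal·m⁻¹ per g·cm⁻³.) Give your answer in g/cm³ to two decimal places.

Δg_obs = 979216.51 − 979262.21 = -45.70 mGal over Δh = 633.7 − 436.1 = 197.6 m
Equal Bouguer anomalies ⇒ Δg_obs + (0.3086 − 0.04193ρ)·Δh = 0
0.3086 − 0.04193ρ = −Δg_obs/Δh = 0.23128
ρ = (0.3086 − 0.23128) / 0.04193 = 1.84 g/cm³

1.84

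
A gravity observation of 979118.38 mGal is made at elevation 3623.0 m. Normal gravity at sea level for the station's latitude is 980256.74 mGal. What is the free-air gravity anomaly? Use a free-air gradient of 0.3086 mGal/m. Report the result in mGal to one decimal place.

-20.3

Free-air correction = 0.3086 × 3623.0 = 1118.06 mGal
Free-air anomaly = 979118.38 − 980256.74 + (1118.06) = -20.30 mGal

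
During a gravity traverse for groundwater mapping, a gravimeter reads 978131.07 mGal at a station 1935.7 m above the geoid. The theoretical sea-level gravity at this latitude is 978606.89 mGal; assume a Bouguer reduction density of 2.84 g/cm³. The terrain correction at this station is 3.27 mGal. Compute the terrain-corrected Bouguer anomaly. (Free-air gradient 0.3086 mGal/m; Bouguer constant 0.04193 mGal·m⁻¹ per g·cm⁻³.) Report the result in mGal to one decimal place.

-105.7

Free-air correction = 0.3086 × 1935.7 = 597.36 mGal
Free-air anomaly = 978131.07 − 978606.89 + (597.36) = 121.54 mGal
Bouguer slab correction = 0.04193 × 2.84 × 1935.7 = 230.51 mGal
Simple Bouguer anomaly = 121.54 − (230.51) = -108.97 mGal
Complete Bouguer anomaly = -108.97 + 3.27 = -105.70 mGal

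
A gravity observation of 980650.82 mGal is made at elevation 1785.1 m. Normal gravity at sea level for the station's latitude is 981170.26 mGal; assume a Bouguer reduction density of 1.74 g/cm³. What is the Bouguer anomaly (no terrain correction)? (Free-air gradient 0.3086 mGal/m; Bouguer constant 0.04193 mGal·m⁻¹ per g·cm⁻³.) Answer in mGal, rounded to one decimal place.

-98.8

Free-air correction = 0.3086 × 1785.1 = 550.88 mGal
Free-air anomaly = 980650.82 − 981170.26 + (550.88) = 31.44 mGal
Bouguer slab correction = 0.04193 × 1.74 × 1785.1 = 130.24 mGal
Simple Bouguer anomaly = 31.44 − (130.24) = -98.80 mGal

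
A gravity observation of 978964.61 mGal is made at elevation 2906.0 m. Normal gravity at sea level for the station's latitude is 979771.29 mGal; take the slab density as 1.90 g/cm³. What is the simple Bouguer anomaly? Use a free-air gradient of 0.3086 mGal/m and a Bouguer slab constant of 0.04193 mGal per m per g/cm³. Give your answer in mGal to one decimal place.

-141.4

Free-air correction = 0.3086 × 2906.0 = 896.79 mGal
Free-air anomaly = 978964.61 − 979771.29 + (896.79) = 90.11 mGal
Bouguer slab correction = 0.04193 × 1.90 × 2906.0 = 231.51 mGal
Simple Bouguer anomaly = 90.11 − (231.51) = -141.40 mGal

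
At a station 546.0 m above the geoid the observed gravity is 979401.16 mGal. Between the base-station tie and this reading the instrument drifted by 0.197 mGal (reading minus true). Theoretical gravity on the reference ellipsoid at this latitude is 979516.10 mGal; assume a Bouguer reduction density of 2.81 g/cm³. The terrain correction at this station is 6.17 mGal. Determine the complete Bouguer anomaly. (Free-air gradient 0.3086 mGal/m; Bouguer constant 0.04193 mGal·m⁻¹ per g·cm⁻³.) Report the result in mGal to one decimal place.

Drift-corrected reading = 979401.16 − (0.197) = 979400.963 mGal
Free-air correction = 0.3086 × 546.0 = 168.50 mGal
Free-air anomaly = 979400.963 − 979516.10 + (168.50) = 53.363 mGal
Bouguer slab correction = 0.04193 × 2.81 × 546.0 = 64.33 mGal
Simple Bouguer anomaly = 53.363 − (64.33) = -10.967 mGal
Complete Bouguer anomaly = -10.967 + 6.17 = -4.797 mGal

-4.8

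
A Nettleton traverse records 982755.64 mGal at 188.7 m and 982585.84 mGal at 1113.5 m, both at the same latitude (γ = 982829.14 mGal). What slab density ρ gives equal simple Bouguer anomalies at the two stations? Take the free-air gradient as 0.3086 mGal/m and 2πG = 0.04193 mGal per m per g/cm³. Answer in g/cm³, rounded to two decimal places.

2.98

Δg_obs = 982585.84 − 982755.64 = -169.80 mGal over Δh = 1113.5 − 188.7 = 924.8 m
Equal Bouguer anomalies ⇒ Δg_obs + (0.3086 − 0.04193ρ)·Δh = 0
0.3086 − 0.04193ρ = −Δg_obs/Δh = 0.18361
ρ = (0.3086 − 0.18361) / 0.04193 = 2.98 g/cm³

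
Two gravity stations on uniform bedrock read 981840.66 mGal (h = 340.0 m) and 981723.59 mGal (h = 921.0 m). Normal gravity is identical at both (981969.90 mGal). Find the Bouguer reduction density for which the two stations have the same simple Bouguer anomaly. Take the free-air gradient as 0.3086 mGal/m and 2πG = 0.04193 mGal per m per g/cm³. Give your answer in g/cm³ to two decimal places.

2.55

Δg_obs = 981723.59 − 981840.66 = -117.07 mGal over Δh = 921.0 − 340.0 = 581.0 m
Equal Bouguer anomalies ⇒ Δg_obs + (0.3086 − 0.04193ρ)·Δh = 0
0.3086 − 0.04193ρ = −Δg_obs/Δh = 0.20150
ρ = (0.3086 − 0.20150) / 0.04193 = 2.55 g/cm³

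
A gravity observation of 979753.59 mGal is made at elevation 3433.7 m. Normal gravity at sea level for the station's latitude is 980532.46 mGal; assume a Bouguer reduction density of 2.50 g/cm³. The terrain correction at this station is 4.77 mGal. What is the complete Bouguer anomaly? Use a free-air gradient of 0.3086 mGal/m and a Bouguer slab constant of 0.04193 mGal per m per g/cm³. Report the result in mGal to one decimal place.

Free-air correction = 0.3086 × 3433.7 = 1059.64 mGal
Free-air anomaly = 979753.59 − 980532.46 + (1059.64) = 280.77 mGal
Bouguer slab correction = 0.04193 × 2.50 × 3433.7 = 359.94 mGal
Simple Bouguer anomaly = 280.77 − (359.94) = -79.17 mGal
Complete Bouguer anomaly = -79.17 + 4.77 = -74.40 mGal

-74.4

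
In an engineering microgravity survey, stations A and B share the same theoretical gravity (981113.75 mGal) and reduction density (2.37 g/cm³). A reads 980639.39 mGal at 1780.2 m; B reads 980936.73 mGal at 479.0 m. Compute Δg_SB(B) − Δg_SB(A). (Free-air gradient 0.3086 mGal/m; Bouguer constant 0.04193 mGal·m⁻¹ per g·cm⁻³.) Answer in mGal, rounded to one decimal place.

25.1

Δg_SB(A) = 980639.39 − 981113.75 + 0.3086×1780.2 − 0.04193×2.37×1780.2 = -101.90 mGal
Δg_SB(B) = 980936.73 − 981113.75 + 0.3086×479.0 − 0.04193×2.37×479.0 = -76.80 mGal
Difference = -76.80 − (-101.90) = 25.10 mGal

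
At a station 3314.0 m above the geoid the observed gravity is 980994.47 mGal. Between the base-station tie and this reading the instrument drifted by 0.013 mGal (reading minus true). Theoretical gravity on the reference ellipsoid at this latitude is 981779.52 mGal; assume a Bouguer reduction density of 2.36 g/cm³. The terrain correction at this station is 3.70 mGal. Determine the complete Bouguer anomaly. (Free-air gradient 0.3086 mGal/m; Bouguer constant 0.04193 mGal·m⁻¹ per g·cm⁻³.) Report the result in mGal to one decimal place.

-86.6

Drift-corrected reading = 980994.47 − (0.013) = 980994.457 mGal
Free-air correction = 0.3086 × 3314.0 = 1022.70 mGal
Free-air anomaly = 980994.457 − 981779.52 + (1022.70) = 237.637 mGal
Bouguer slab correction = 0.04193 × 2.36 × 3314.0 = 327.94 mGal
Simple Bouguer anomaly = 237.637 − (327.94) = -90.303 mGal
Complete Bouguer anomaly = -90.303 + 3.70 = -86.603 mGal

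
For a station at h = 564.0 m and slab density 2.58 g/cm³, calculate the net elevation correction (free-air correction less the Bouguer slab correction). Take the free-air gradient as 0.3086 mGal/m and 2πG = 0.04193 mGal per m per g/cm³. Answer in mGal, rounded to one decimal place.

113.0

Combined gradient = 0.3086 − 0.04193 × 2.58 = 0.2004206 mGal/m
Combined elevation correction = 0.2004206 × 564.0 = 113.0 mGal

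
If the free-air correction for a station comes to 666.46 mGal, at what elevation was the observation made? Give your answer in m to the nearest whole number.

2160

h = 666.46 / 0.3086 = 2159.62 m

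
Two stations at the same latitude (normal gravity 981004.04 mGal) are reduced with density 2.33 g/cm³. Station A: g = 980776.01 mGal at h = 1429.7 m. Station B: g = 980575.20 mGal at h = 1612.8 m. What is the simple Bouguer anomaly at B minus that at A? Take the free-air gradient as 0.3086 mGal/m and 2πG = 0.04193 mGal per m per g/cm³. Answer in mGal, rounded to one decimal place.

Δg_SB(A) = 980776.01 − 981004.04 + 0.3086×1429.7 − 0.04193×2.33×1429.7 = 73.50 mGal
Δg_SB(B) = 980575.20 − 981004.04 + 0.3086×1612.8 − 0.04193×2.33×1612.8 = -88.70 mGal
Difference = -88.70 − (73.50) = -162.20 mGal

-162.2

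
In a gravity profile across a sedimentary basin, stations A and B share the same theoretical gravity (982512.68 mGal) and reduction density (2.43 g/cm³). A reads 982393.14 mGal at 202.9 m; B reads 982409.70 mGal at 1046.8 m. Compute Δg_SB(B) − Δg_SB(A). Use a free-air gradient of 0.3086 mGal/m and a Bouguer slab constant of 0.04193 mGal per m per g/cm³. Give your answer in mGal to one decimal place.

Δg_SB(A) = 982393.14 − 982512.68 + 0.3086×202.9 − 0.04193×2.43×202.9 = -77.60 mGal
Δg_SB(B) = 982409.70 − 982512.68 + 0.3086×1046.8 − 0.04193×2.43×1046.8 = 113.40 mGal
Difference = 113.40 − (-77.60) = 191.00 mGal

191.0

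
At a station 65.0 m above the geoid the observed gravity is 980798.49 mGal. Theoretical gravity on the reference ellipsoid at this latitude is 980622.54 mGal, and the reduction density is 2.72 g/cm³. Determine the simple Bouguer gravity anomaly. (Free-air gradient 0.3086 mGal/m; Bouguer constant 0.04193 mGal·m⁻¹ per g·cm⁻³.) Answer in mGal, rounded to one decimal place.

188.6

Free-air correction = 0.3086 × 65.0 = 20.06 mGal
Free-air anomaly = 980798.49 − 980622.54 + (20.06) = 196.01 mGal
Bouguer slab correction = 0.04193 × 2.72 × 65.0 = 7.41 mGal
Simple Bouguer anomaly = 196.01 − (7.41) = 188.60 mGal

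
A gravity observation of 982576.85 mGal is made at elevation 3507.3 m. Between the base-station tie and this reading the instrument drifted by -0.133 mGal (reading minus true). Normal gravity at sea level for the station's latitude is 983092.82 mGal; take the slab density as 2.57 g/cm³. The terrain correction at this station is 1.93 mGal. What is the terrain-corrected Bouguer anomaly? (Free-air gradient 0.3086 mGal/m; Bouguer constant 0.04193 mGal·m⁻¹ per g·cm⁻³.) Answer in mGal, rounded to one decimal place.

Drift-corrected reading = 982576.85 − (-0.133) = 982576.983 mGal
Free-air correction = 0.3086 × 3507.3 = 1082.35 mGal
Free-air anomaly = 982576.983 − 983092.82 + (1082.35) = 566.513 mGal
Bouguer slab correction = 0.04193 × 2.57 × 3507.3 = 377.95 mGal
Simple Bouguer anomaly = 566.513 − (377.95) = 188.563 mGal
Complete Bouguer anomaly = 188.563 + 1.93 = 190.493 mGal

190.5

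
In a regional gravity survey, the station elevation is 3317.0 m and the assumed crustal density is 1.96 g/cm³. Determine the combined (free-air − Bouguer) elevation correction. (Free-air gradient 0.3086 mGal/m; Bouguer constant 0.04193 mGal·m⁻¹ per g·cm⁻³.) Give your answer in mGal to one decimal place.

751.0

Combined gradient = 0.3086 − 0.04193 × 1.96 = 0.2264172 mGal/m
Combined elevation correction = 0.2264172 × 3317.0 = 751.0 mGal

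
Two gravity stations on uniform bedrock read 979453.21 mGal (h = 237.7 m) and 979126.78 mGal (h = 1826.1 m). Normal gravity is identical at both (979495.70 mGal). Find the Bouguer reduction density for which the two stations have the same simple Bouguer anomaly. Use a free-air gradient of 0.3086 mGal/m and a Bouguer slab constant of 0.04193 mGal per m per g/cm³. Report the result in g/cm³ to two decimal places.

2.46

Δg_obs = 979126.78 − 979453.21 = -326.43 mGal over Δh = 1826.1 − 237.7 = 1588.4 m
Equal Bouguer anomalies ⇒ Δg_obs + (0.3086 − 0.04193ρ)·Δh = 0
0.3086 − 0.04193ρ = −Δg_obs/Δh = 0.20551
ρ = (0.3086 − 0.20551) / 0.04193 = 2.46 g/cm³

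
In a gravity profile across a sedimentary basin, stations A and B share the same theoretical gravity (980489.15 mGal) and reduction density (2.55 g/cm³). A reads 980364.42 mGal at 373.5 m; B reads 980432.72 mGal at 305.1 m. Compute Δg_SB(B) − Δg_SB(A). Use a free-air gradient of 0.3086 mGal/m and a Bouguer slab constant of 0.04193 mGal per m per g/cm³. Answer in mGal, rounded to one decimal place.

54.5

Δg_SB(A) = 980364.42 − 980489.15 + 0.3086×373.5 − 0.04193×2.55×373.5 = -49.40 mGal
Δg_SB(B) = 980432.72 − 980489.15 + 0.3086×305.1 − 0.04193×2.55×305.1 = 5.10 mGal
Difference = 5.10 − (-49.40) = 54.50 mGal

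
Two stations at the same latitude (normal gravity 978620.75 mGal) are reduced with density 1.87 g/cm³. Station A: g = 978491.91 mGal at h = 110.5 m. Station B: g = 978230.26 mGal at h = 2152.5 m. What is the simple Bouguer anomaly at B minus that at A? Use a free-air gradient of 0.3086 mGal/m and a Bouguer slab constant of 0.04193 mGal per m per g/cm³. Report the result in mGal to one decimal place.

Δg_SB(A) = 978491.91 − 978620.75 + 0.3086×110.5 − 0.04193×1.87×110.5 = -103.40 mGal
Δg_SB(B) = 978230.26 − 978620.75 + 0.3086×2152.5 − 0.04193×1.87×2152.5 = 105.00 mGal
Difference = 105.00 − (-103.40) = 208.40 mGal

208.4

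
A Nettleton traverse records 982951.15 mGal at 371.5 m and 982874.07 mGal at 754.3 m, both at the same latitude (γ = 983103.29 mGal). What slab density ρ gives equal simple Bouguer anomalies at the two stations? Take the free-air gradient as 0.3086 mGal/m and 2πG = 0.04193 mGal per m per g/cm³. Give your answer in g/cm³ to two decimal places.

2.56

Δg_obs = 982874.07 − 982951.15 = -77.08 mGal over Δh = 754.3 − 371.5 = 382.8 m
Equal Bouguer anomalies ⇒ Δg_obs + (0.3086 − 0.04193ρ)·Δh = 0
0.3086 − 0.04193ρ = −Δg_obs/Δh = 0.20136
ρ = (0.3086 − 0.20136) / 0.04193 = 2.56 g/cm³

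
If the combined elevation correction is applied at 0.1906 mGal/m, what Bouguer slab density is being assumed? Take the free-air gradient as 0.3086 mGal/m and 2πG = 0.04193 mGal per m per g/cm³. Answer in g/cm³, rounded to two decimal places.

0.1906 = 0.3086 − 0.04193 × ρ
ρ = (0.3086 − 0.1906) / 0.04193 = 2.81 g/cm³

2.81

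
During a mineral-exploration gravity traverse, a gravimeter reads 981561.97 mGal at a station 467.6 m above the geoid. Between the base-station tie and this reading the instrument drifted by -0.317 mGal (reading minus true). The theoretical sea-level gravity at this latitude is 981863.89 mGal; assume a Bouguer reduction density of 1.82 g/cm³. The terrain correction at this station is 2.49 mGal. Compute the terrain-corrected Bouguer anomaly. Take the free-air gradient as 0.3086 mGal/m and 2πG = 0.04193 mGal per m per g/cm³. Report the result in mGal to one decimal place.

-190.5

Drift-corrected reading = 981561.97 − (-0.317) = 981562.287 mGal
Free-air correction = 0.3086 × 467.6 = 144.30 mGal
Free-air anomaly = 981562.287 − 981863.89 + (144.30) = -157.303 mGal
Bouguer slab correction = 0.04193 × 1.82 × 467.6 = 35.68 mGal
Simple Bouguer anomaly = -157.303 − (35.68) = -192.983 mGal
Complete Bouguer anomaly = -192.983 + 2.49 = -190.493 mGal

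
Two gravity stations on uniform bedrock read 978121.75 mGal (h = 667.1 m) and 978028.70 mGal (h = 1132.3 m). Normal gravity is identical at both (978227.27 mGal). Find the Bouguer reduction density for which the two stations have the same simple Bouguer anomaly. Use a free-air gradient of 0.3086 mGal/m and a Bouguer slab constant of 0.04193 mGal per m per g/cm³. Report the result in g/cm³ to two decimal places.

2.59

Δg_obs = 978028.70 − 978121.75 = -93.05 mGal over Δh = 1132.3 − 667.1 = 465.2 m
Equal Bouguer anomalies ⇒ Δg_obs + (0.3086 − 0.04193ρ)·Δh = 0
0.3086 − 0.04193ρ = −Δg_obs/Δh = 0.20002
ρ = (0.3086 − 0.20002) / 0.04193 = 2.59 g/cm³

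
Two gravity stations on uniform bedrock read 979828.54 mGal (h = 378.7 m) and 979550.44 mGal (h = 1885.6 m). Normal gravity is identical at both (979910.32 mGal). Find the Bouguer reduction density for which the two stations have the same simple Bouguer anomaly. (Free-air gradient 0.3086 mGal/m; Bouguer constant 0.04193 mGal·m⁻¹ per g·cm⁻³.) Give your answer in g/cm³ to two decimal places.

2.96

Δg_obs = 979550.44 − 979828.54 = -278.10 mGal over Δh = 1885.6 − 378.7 = 1506.9 m
Equal Bouguer anomalies ⇒ Δg_obs + (0.3086 − 0.04193ρ)·Δh = 0
0.3086 − 0.04193ρ = −Δg_obs/Δh = 0.18455
ρ = (0.3086 − 0.18455) / 0.04193 = 2.96 g/cm³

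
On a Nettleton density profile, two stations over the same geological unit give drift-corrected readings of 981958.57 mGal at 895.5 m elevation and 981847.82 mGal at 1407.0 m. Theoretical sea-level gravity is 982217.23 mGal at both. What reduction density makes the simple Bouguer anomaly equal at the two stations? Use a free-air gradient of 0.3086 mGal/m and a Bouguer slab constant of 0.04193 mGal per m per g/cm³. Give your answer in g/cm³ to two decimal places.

Δg_obs = 981847.82 − 981958.57 = -110.75 mGal over Δh = 1407.0 − 895.5 = 511.5 m
Equal Bouguer anomalies ⇒ Δg_obs + (0.3086 − 0.04193ρ)·Δh = 0
0.3086 − 0.04193ρ = −Δg_obs/Δh = 0.21652
ρ = (0.3086 − 0.21652) / 0.04193 = 2.20 g/cm³

2.20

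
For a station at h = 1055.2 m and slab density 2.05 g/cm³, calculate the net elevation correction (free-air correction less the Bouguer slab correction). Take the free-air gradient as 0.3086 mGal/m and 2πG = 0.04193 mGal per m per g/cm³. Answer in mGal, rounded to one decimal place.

234.9

Combined gradient = 0.3086 − 0.04193 × 2.05 = 0.2226435 mGal/m
Combined elevation correction = 0.2226435 × 1055.2 = 234.9 mGal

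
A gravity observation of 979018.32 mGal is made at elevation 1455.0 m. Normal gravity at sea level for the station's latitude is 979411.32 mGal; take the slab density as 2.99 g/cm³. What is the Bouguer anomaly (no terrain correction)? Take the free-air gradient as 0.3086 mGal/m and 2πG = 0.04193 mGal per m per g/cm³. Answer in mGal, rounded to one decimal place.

Free-air correction = 0.3086 × 1455.0 = 449.01 mGal
Free-air anomaly = 979018.32 − 979411.32 + (449.01) = 56.01 mGal
Bouguer slab correction = 0.04193 × 2.99 × 1455.0 = 182.41 mGal
Simple Bouguer anomaly = 56.01 − (182.41) = -126.40 mGal

-126.4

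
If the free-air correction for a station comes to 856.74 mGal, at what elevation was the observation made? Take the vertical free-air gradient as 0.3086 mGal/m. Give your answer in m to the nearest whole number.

2776

h = 856.74 / 0.3086 = 2776.22 m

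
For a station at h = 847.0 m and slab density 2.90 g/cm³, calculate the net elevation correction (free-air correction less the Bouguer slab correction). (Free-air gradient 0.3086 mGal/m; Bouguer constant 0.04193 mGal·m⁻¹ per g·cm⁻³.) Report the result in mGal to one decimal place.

Combined gradient = 0.3086 − 0.04193 × 2.90 = 0.1870030 mGal/m
Combined elevation correction = 0.1870030 × 847.0 = 158.4 mGal

158.4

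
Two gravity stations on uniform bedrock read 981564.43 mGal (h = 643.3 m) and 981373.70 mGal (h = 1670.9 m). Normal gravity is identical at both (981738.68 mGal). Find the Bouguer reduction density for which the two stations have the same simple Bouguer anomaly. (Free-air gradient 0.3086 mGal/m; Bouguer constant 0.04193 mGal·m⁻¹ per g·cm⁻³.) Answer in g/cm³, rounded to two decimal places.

2.93

Δg_obs = 981373.70 − 981564.43 = -190.73 mGal over Δh = 1670.9 − 643.3 = 1027.6 m
Equal Bouguer anomalies ⇒ Δg_obs + (0.3086 − 0.04193ρ)·Δh = 0
0.3086 − 0.04193ρ = −Δg_obs/Δh = 0.18561
ρ = (0.3086 − 0.18561) / 0.04193 = 2.93 g/cm³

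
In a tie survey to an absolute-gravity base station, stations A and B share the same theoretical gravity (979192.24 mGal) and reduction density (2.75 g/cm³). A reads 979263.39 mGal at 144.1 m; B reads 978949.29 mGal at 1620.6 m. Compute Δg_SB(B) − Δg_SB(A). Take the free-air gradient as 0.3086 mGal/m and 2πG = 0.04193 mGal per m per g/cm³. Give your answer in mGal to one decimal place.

-28.7

Δg_SB(A) = 979263.39 − 979192.24 + 0.3086×144.1 − 0.04193×2.75×144.1 = 99.00 mGal
Δg_SB(B) = 978949.29 − 979192.24 + 0.3086×1620.6 − 0.04193×2.75×1620.6 = 70.30 mGal
Difference = 70.30 − (99.00) = -28.70 mGal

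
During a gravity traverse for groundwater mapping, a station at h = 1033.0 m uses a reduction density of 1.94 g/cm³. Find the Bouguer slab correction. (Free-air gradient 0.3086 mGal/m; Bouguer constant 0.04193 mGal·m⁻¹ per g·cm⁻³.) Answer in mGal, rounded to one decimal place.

Bouguer slab correction = 0.04193 × 1.94 × 1033.0 = 84.0 mGal

84.0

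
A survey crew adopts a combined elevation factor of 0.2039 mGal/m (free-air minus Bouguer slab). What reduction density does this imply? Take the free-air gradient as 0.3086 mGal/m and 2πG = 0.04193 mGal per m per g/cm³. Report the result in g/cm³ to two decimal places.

0.2039 = 0.3086 − 0.04193 × ρ
ρ = (0.3086 − 0.2039) / 0.04193 = 2.50 g/cm³

2.50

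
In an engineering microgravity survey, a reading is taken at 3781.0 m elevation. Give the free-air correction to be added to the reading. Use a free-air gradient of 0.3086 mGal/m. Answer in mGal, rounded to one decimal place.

1166.8

Free-air correction = 0.3086 × 3781.0 = 1166.8 mGal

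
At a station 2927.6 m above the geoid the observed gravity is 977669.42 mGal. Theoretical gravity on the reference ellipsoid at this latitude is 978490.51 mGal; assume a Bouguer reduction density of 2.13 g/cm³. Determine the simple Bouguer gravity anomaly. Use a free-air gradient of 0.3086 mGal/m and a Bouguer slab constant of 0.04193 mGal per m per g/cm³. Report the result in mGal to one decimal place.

Free-air correction = 0.3086 × 2927.6 = 903.46 mGal
Free-air anomaly = 977669.42 − 978490.51 + (903.46) = 82.37 mGal
Bouguer slab correction = 0.04193 × 2.13 × 2927.6 = 261.47 mGal
Simple Bouguer anomaly = 82.37 − (261.47) = -179.10 mGal

-179.1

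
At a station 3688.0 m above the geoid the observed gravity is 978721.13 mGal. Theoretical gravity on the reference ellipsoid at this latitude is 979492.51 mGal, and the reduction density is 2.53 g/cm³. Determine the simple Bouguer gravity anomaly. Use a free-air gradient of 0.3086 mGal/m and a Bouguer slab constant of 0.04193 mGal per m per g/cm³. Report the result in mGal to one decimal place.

-24.5

Free-air correction = 0.3086 × 3688.0 = 1138.12 mGal
Free-air anomaly = 978721.13 − 979492.51 + (1138.12) = 366.74 mGal
Bouguer slab correction = 0.04193 × 2.53 × 3688.0 = 391.23 mGal
Simple Bouguer anomaly = 366.74 − (391.23) = -24.49 mGal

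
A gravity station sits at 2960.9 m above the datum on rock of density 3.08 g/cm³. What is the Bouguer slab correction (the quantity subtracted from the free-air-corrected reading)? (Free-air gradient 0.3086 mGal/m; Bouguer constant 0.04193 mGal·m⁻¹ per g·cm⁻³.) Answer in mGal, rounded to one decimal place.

382.4

Bouguer slab correction = 0.04193 × 3.08 × 2960.9 = 382.4 mGal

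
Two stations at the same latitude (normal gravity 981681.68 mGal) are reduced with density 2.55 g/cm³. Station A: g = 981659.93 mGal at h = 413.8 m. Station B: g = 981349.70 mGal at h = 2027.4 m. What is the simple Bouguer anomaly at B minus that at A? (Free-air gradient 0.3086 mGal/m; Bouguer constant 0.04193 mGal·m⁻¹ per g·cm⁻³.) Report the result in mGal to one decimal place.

Δg_SB(A) = 981659.93 − 981681.68 + 0.3086×413.8 − 0.04193×2.55×413.8 = 61.70 mGal
Δg_SB(B) = 981349.70 − 981681.68 + 0.3086×2027.4 − 0.04193×2.55×2027.4 = 76.90 mGal
Difference = 76.90 − (61.70) = 15.20 mGal

15.2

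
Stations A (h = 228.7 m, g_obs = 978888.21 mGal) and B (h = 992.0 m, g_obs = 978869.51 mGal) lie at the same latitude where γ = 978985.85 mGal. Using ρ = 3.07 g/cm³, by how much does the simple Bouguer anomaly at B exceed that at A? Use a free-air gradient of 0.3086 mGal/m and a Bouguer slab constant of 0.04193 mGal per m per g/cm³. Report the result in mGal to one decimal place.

Δg_SB(A) = 978888.21 − 978985.85 + 0.3086×228.7 − 0.04193×3.07×228.7 = -56.50 mGal
Δg_SB(B) = 978869.51 − 978985.85 + 0.3086×992.0 − 0.04193×3.07×992.0 = 62.10 mGal
Difference = 62.10 − (-56.50) = 118.60 mGal

118.6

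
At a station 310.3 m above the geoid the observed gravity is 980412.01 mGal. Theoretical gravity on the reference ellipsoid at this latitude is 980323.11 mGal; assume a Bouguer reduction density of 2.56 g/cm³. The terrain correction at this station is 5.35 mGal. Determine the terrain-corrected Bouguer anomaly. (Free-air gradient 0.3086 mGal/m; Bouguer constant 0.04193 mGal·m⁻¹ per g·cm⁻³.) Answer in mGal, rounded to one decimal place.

156.7

Free-air correction = 0.3086 × 310.3 = 95.76 mGal
Free-air anomaly = 980412.01 − 980323.11 + (95.76) = 184.66 mGal
Bouguer slab correction = 0.04193 × 2.56 × 310.3 = 33.31 mGal
Simple Bouguer anomaly = 184.66 − (33.31) = 151.35 mGal
Complete Bouguer anomaly = 151.35 + 5.35 = 156.70 mGal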